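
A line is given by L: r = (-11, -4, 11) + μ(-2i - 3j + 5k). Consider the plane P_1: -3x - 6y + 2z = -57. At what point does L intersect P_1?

(-3, 8, -9)

Substitute r = (-11, -4, 11) + t(-2, -3, 5) into the plane: 79 + 34t = -57, so t = -4.
Intersection: (-11, -4, 11) + (-4)·(-2, -3, 5) = (-3, 8, -9).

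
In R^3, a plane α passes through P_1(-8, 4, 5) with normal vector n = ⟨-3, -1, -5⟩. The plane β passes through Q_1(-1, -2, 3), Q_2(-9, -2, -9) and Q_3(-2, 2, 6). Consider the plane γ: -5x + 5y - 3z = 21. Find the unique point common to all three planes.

α: n·r = n·P_1 gives -3x - y - 5z = -5.
Q_1Q_2 = (-8, 0, -12), Q_1Q_3 = (-1, 4, 3); a normal to β is Q_1Q_2 × Q_1Q_3 = (48, 36, -32).
Using Q_1: β has equation 48x + 36y - 32z = -216.
Solving the 3×3 linear system -3x - y - 5z = -5, 48x + 36y - 32z = -216, -5x + 5y - 3z = 21 (e.g. by elimination or Cramer's rule, determinant = -2560) gives (-4, 2, 3).

(-4, 2, 3)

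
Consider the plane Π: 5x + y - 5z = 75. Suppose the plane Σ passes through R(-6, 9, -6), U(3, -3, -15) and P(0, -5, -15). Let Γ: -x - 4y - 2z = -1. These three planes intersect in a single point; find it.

RU = (9, -12, -9), RP = (6, -14, -9); a normal to Σ is RU × RP = (-18, 27, -54).
Using R: Σ has equation -18x + 27y - 54z = 675.
Solving the 3×3 linear system 5x + y - 5z = 75, -18x + 27y - 54z = 675, -x - 4y - 2z = -1 (e.g. by elimination or Cramer's rule, determinant = -1827) gives (3, 5, -11).

(3, 5, -11)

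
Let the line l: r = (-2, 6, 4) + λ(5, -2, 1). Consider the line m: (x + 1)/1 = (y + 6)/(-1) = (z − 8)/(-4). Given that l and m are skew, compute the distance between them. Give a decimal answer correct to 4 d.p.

m has direction (1, -1, -4) through (-1, -6, 8).
Common perpendicular direction n = (5, -2, 1) × (1, -1, -4) = (9, 21, -3).
With w = (-1, -6, 8) − (-2, 6, 4) = (1, -12, 4), w · n = -255.
Distance = |w · n| / |n| = |-255| / √531 ≈ 11.0661.

11.0661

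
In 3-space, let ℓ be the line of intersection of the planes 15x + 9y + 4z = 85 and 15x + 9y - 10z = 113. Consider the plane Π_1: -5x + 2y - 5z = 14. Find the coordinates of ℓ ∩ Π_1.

Direction of ℓ: (15, 9, 4) × (15, 9, -10) = (-126, 210, 0).
A point on ℓ: solving the two plane equations with x = -7 gives (-7, 22, -2).
Substitute r = (-7, 22, -2) + t(-126, 210, 0) into the plane: 89 + 1050t = 14, so t = -1/14.
Intersection: (-7, 22, -2) + (-1/14)·(-126, 210, 0) = (2, 7, -2).

(2, 7, -2)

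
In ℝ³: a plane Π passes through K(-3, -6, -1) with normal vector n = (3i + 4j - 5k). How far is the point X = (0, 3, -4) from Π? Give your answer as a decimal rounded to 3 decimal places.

Π: n·r = n·K gives 3x + 4y - 5z = -28.
n·X − d = (3)·(0) + (4)·(3) + (-5)·(-4) − (-28) = 60; |n| = √50.
Distance = |60| / √50 = 60/√50 ≈ 8.485.

8.485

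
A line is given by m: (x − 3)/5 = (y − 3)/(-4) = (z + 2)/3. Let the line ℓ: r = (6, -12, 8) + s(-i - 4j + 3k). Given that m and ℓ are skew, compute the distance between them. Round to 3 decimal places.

1.000

m has direction (5, -4, 3) through (3, 3, -2).
Common perpendicular direction n = (5, -4, 3) × (-1, -4, 3) = (0, -18, -24).
With w = (6, -12, 8) − (3, 3, -2) = (3, -15, 10), w · n = 30.
Distance = |w · n| / |n| = |30| / √900 ≈ 1.000.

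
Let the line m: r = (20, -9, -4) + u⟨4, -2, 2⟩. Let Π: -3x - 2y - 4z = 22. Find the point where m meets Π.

Substitute r = (20, -9, -4) + t(4, -2, 2) into the plane: -26 + (-16)t = 22, so t = -3.
Intersection: (20, -9, -4) + (-3)·(4, -2, 2) = (8, -3, -10).

(8, -3, -10)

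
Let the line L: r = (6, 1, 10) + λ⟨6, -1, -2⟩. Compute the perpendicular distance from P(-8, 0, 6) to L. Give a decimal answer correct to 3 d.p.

8.707

Taking (6, 1, 10) on L with direction v = (6, -1, -2): w = P − (6, 1, 10) = (-14, -1, -4), and w × v = (-2, -52, 20).
Distance = |w × v| / |v| = √3108 / √41 ≈ 8.707.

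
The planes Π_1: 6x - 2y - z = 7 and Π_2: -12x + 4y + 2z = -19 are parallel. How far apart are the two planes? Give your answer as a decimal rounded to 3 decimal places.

0.390

Rescale Π_2 by 1/(-2): 6x - 2y - z = 19/2. Then distance = |7 − (19/2)| / √41 ≈ 0.390.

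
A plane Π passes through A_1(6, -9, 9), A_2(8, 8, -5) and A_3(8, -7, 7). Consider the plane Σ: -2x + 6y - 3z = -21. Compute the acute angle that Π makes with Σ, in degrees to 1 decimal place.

A_1A_2 = (2, 17, -14), A_1A_3 = (2, 2, -2); a normal to Π is A_1A_2 × A_1A_3 = (-6, -24, -30).
Using A_1: Π has equation -6x - 24y - 30z = -90.
cos θ = |n₁·n₂| / (|n₁||n₂|) = |-42| / (√1512 · √49).
θ = arccos(0.15430) ≈ 81.1°.

81.1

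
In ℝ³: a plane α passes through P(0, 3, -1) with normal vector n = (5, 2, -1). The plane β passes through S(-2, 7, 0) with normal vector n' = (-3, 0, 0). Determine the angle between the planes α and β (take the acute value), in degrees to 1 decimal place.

α: n·r = n·P gives 5x + 2y - z = 7.
β: n'·r = n'·S gives -3x = 6.
cos θ = |n₁·n₂| / (|n₁||n₂|) = |-15| / (√30 · √9).
θ = arccos(0.91287) ≈ 24.1°.

24.1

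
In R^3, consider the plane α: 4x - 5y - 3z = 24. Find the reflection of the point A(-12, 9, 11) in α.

(12, -21, -7)

λ = (n·A − d)/|n|² = (-126 − 24)/50 = -3.
Reflection = A − 2λn = (-12, 9, 11) − (-6)·(4, -5, -3) = (12, -21, -7).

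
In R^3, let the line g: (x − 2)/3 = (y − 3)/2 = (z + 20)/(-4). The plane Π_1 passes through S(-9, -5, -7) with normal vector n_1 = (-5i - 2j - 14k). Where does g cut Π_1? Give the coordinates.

g has direction (3, 2, -4) through (2, 3, -20).
Π_1: n_1·r = n_1·S gives -5x - 2y - 14z = 153.
Substitute r = (2, 3, -20) + t(3, 2, -4) into the plane: 264 + 37t = 153, so t = -3.
Intersection: (2, 3, -20) + (-3)·(3, 2, -4) = (-7, -3, -8).

(-7, -3, -8)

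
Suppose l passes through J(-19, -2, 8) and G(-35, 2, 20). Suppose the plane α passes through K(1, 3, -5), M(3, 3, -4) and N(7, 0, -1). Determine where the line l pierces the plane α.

A direction vector for l is G − J = (-16, 4, 12).
KM = (2, 0, 1), KN = (6, -3, 4); a normal to α is KM × KN = (3, -2, -6).
Using K: α has equation 3x - 2y - 6z = 27.
Substitute r = (-19, -2, 8) + t(-16, 4, 12) into the plane: -101 + (-128)t = 27, so t = -1.
Intersection: (-19, -2, 8) + (-1)·(-16, 4, 12) = (-3, -6, -4).

(-3, -6, -4)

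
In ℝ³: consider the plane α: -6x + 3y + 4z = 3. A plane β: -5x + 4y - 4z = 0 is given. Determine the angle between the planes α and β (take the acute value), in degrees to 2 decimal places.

63.84

cos θ = |n₁·n₂| / (|n₁||n₂|) = |26| / (√61 · √57).
θ = arccos(0.44093) ≈ 63.84°.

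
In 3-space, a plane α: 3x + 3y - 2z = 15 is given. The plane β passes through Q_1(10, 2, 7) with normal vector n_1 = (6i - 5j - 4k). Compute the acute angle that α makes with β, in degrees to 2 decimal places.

74.50

β: n_1·r = n_1·Q_1 gives 6x - 5y - 4z = 22.
cos θ = |n₁·n₂| / (|n₁||n₂|) = |11| / (√22 · √77).
θ = arccos(0.26726) ≈ 74.50°.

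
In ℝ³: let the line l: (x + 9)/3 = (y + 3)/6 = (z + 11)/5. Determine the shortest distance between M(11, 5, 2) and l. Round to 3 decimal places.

14.333

l has direction (3, 6, 5) through (-9, -3, -11).
Taking (-9, -3, -11) on l with direction v = (3, 6, 5): w = M − (-9, -3, -11) = (20, 8, 13), and w × v = (-38, -61, 96).
Distance = |w × v| / |v| = √14381 / √70 ≈ 14.333.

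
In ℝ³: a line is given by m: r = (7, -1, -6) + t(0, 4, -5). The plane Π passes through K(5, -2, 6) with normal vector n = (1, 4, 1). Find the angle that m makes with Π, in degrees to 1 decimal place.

23.9

Π: n·r = n·K gives x + 4y + z = 3.
sin θ = |n·v| / (|n||v|) = |11| / (√18 · √41) = 0.40492.
θ ≈ 23.9°.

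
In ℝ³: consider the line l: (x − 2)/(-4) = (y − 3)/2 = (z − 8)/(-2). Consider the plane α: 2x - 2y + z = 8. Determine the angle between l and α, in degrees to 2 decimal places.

72.28

l has direction (-4, 2, -2) through (2, 3, 8).
sin θ = |n·v| / (|n||v|) = |-14| / (√9 · √24) = 0.95258.
θ ≈ 72.28°.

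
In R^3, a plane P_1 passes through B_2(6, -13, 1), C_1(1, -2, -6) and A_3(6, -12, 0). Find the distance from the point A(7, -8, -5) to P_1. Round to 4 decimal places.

0.1231

B_2C_1 = (-5, 11, -7), B_2A_3 = (0, 1, -1); a normal to P_1 is B_2C_1 × B_2A_3 = (-4, -5, -5).
Using B_2: P_1 has equation -4x - 5y - 5z = 36.
n·A − d = (-4)·(7) + (-5)·(-8) + (-5)·(-5) − 36 = 1; |n| = √66.
Distance = |1| / √66 = 1/√66 ≈ 0.1231.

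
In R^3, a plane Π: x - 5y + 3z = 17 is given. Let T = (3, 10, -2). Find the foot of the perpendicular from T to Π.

Foot = T − λn with λ = (n·T − d)/|n|² = (-53 − 17)/35 = -2.
Foot = (3, 10, -2) − (-2)·(1, -5, 3) = (5, 0, 4).

(5, 0, 4)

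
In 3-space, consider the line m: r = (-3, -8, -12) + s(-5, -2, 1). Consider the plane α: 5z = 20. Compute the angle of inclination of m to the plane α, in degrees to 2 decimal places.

sin θ = |n·v| / (|n||v|) = |5| / (√25 · √30) = 0.18257.
θ ≈ 10.52°.

10.52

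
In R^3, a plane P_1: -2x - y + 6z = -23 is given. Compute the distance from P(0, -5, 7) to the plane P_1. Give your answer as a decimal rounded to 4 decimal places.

n·P − d = (-2)·(0) + (-1)·(-5) + (6)·(7) − (-23) = 70; |n| = √41.
Distance = |70| / √41 = 70/√41 ≈ 10.9322.

10.9322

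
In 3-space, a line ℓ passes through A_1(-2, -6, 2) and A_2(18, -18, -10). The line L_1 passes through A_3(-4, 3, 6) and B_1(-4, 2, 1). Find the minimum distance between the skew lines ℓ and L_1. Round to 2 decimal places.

6.42

A direction vector for ℓ is A_2 − A_1 = (20, -12, -12).
A direction vector for L_1 is B_1 − A_3 = (0, -1, -5).
Common perpendicular direction n = (20, -12, -12) × (0, -1, -5) = (48, 100, -20).
With w = (-4, 3, 6) − (-2, -6, 2) = (-2, 9, 4), w · n = 724.
Distance = |w · n| / |n| = |724| / √12704 ≈ 6.42.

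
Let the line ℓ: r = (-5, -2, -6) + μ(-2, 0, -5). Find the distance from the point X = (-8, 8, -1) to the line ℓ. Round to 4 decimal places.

Taking (-5, -2, -6) on ℓ with direction v = (-2, 0, -5): w = X − (-5, -2, -6) = (-3, 10, 5), and w × v = (-50, -25, 20).
Distance = |w × v| / |v| = √3525 / √29 ≈ 11.0250.

11.0250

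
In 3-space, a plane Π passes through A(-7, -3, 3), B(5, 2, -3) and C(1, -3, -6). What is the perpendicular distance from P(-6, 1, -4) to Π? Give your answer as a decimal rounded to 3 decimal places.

AB = (12, 5, -6), AC = (8, 0, -9); a normal to Π is AB × AC = (-45, 60, -40).
Using A: Π has equation -45x + 60y - 40z = 15.
n·P − d = (-45)·(-6) + (60)·(1) + (-40)·(-4) − 15 = 475; |n| = √7225.
Distance = |475| / √7225 = 475/√7225 ≈ 5.588.

5.588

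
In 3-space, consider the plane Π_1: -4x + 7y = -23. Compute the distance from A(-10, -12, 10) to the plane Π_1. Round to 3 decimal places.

2.605

n·A − d = (-4)·(-10) + (7)·(-12) + (0)·(10) − (-23) = -21; |n| = √65.
Distance = |-21| / √65 = 21/√65 ≈ 2.605.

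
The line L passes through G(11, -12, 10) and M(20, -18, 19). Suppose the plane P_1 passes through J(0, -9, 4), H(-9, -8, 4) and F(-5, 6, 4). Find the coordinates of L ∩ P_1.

(5, -8, 4)

A direction vector for L is M − G = (9, -6, 9).
JH = (-9, 1, 0), JF = (-5, 15, 0); a normal to P_1 is JH × JF = (0, 0, -130).
Using J: P_1 has equation -130z = -520.
Substitute r = (11, -12, 10) + t(9, -6, 9) into the plane: -1300 + (-1170)t = -520, so t = -2/3.
Intersection: (11, -12, 10) + (-2/3)·(9, -6, 9) = (5, -8, 4).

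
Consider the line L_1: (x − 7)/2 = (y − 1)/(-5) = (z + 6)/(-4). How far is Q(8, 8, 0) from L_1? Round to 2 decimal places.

L_1 has direction (2, -5, -4) through (7, 1, -6).
Taking (7, 1, -6) on L_1 with direction v = (2, -5, -4): w = Q − (7, 1, -6) = (1, 7, 6), and w × v = (2, 16, -19).
Distance = |w × v| / |v| = √621 / √45 ≈ 3.71.

3.71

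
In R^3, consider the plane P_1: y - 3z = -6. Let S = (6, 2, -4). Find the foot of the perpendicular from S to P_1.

(6, 0, 2)

Foot = S − λn with λ = (n·S − d)/|n|² = (14 − (-6))/10 = 2.
Foot = (6, 2, -4) − 2·(0, 1, -3) = (6, 0, 2).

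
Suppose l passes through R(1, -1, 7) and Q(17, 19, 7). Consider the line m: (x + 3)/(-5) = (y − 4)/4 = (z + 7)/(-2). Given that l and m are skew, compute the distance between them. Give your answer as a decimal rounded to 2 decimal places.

A direction vector for l is Q − R = (16, 20, 0).
m has direction (-5, 4, -2) through (-3, 4, -7).
Common perpendicular direction n = (16, 20, 0) × (-5, 4, -2) = (-40, 32, 164).
With w = (-3, 4, -7) − (1, -1, 7) = (-4, 5, -14), w · n = -1976.
Distance = |w · n| / |n| = |-1976| / √29520 ≈ 11.50.

11.50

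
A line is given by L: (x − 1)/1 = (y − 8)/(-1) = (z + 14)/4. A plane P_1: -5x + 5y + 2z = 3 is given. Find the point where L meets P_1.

L has direction (1, -1, 4) through (1, 8, -14).
Substitute r = (1, 8, -14) + t(1, -1, 4) into the plane: 7 + (-2)t = 3, so t = 2.
Intersection: (1, 8, -14) + 2·(1, -1, 4) = (3, 6, -6).

(3, 6, -6)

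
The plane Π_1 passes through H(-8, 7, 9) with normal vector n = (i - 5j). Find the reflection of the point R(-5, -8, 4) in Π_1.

Π_1: n·r = n·H gives x - 5y = -43.
λ = (n·R − d)/|n|² = (35 − (-43))/26 = 3.
Reflection = R − 2λn = (-5, -8, 4) − 6·(1, -5, 0) = (-11, 22, 4).

(-11, 22, 4)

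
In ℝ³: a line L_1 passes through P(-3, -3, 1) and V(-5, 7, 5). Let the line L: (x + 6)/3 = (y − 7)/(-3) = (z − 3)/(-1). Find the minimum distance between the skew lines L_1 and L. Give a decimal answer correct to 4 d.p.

A direction vector for L_1 is V − P = (-2, 10, 4).
L has direction (3, -3, -1) through (-6, 7, 3).
Common perpendicular direction n = (-2, 10, 4) × (3, -3, -1) = (2, 10, -24).
With w = (-6, 7, 3) − (-3, -3, 1) = (-3, 10, 2), w · n = 46.
Distance = |w · n| / |n| = |46| / √680 ≈ 1.7640.

1.7640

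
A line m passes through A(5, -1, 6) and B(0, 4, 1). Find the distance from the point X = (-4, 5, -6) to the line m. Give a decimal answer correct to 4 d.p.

4.2426

A direction vector for m is B − A = (-5, 5, -5).
Taking (5, -1, 6) on m with direction v = (-5, 5, -5): w = X − (5, -1, 6) = (-9, 6, -12), and w × v = (30, 15, -15).
Distance = |w × v| / |v| = √1350 / √75 ≈ 4.2426.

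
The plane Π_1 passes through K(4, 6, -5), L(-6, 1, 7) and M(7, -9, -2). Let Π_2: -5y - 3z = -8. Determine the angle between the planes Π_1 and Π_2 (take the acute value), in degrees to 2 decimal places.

54.31

KL = (-10, -5, 12), KM = (3, -15, 3); a normal to Π_1 is KL × KM = (165, 66, 165).
Using K: Π_1 has equation 165x + 66y + 165z = 231.
cos θ = |n₁·n₂| / (|n₁||n₂|) = |-825| / (√58806 · √34).
θ = arccos(0.58345) ≈ 54.31°.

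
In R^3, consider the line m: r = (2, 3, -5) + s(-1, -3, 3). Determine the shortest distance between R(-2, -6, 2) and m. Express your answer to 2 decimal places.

1.92

Taking (2, 3, -5) on m with direction v = (-1, -3, 3): w = R − (2, 3, -5) = (-4, -9, 7), and w × v = (-6, 5, 3).
Distance = |w × v| / |v| = √70 / √19 ≈ 1.92.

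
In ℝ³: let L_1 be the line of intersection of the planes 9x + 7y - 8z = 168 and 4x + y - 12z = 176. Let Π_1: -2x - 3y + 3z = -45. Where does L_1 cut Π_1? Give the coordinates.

(12, -4, -11)

Direction of L_1: (9, 7, -8) × (4, 1, -12) = (-76, 76, -19).
A point on L_1: solving the two plane equations with x = 20 gives (20, -12, -9).
Substitute r = (20, -12, -9) + t(-76, 76, -19) into the plane: -31 + (-133)t = -45, so t = 2/19.
Intersection: (20, -12, -9) + (2/19)·(-76, 76, -19) = (12, -4, -11).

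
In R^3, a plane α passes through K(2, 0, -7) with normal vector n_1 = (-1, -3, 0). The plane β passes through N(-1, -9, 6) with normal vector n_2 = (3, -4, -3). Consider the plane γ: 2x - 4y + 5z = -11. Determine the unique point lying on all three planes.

α: n_1·r = n_1·K gives -x - 3y = -2.
β: n_2·r = n_2·N gives 3x - 4y - 3z = 15.
Solving the 3×3 linear system -x - 3y = -2, 3x - 4y - 3z = 15, 2x - 4y + 5z = -11 (e.g. by elimination or Cramer's rule, determinant = 95) gives (2, 0, -3).

(2, 0, -3)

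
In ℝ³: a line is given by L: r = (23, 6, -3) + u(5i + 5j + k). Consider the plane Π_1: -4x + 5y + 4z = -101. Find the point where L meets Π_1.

Substitute r = (23, 6, -3) + t(5, 5, 1) into the plane: -74 + 9t = -101, so t = -3.
Intersection: (23, 6, -3) + (-3)·(5, 5, 1) = (8, -9, -6).

(8, -9, -6)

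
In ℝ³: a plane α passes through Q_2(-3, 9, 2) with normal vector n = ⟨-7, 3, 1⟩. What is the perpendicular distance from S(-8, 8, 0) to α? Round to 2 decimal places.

α: n·r = n·Q_2 gives -7x + 3y + z = 50.
n·S − d = (-7)·(-8) + (3)·(8) + (1)·(0) − 50 = 30; |n| = √59.
Distance = |30| / √59 = 30/√59 ≈ 3.91.

3.91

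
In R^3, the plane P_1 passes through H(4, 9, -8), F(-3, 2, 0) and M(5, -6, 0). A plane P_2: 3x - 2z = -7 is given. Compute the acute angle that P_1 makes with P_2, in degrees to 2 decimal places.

86.47

HF = (-7, -7, 8), HM = (1, -15, 8); a normal to P_1 is HF × HM = (64, 64, 112).
Using H: P_1 has equation 64x + 64y + 112z = -64.
cos θ = |n₁·n₂| / (|n₁||n₂|) = |-32| / (√20736 · √13).
θ = arccos(0.06163) ≈ 86.47°.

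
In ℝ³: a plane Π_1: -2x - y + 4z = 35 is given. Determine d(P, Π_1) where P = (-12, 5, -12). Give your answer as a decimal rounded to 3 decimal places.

n·P − d = (-2)·(-12) + (-1)·(5) + (4)·(-12) − 35 = -64; |n| = √21.
Distance = |-64| / √21 = 64/√21 ≈ 13.966.

13.966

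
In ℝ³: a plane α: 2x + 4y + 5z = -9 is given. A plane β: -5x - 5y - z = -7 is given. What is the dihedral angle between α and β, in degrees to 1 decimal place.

43.1

cos θ = |n₁·n₂| / (|n₁||n₂|) = |-35| / (√45 · √51).
θ = arccos(0.73060) ≈ 43.1°.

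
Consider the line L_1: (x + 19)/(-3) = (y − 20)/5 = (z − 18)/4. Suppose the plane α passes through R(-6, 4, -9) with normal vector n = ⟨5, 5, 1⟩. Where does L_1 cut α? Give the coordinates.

(-10, 5, 6)

L_1 has direction (-3, 5, 4) through (-19, 20, 18).
α: n·r = n·R gives 5x + 5y + z = -19.
Substitute r = (-19, 20, 18) + t(-3, 5, 4) into the plane: 23 + 14t = -19, so t = -3.
Intersection: (-19, 20, 18) + (-3)·(-3, 5, 4) = (-10, 5, 6).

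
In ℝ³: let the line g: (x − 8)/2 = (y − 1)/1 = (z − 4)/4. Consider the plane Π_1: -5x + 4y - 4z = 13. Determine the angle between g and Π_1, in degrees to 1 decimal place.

g has direction (2, 1, 4) through (8, 1, 4).
sin θ = |n·v| / (|n||v|) = |-22| / (√57 · √21) = 0.63588.
θ ≈ 39.5°.

39.5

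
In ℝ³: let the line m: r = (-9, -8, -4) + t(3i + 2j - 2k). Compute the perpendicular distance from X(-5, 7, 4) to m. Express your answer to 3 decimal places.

16.286

Taking (-9, -8, -4) on m with direction v = (3, 2, -2): w = X − (-9, -8, -4) = (4, 15, 8), and w × v = (-46, 32, -37).
Distance = |w × v| / |v| = √4509 / √17 ≈ 16.286.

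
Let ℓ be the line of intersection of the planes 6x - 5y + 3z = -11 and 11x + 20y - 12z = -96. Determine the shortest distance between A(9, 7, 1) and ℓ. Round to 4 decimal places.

15.1182

Direction of ℓ: (6, -5, 3) × (11, 20, -12) = (0, 105, 175).
A point on ℓ: solving the two plane equations with y = 1 gives (-4, 1, 6).
Taking (-4, 1, 6) on ℓ with direction v = (0, 105, 175): w = A − (-4, 1, 6) = (13, 6, -5), and w × v = (1575, -2275, 1365).
Distance = |w × v| / |v| = √9519475 / √41650 ≈ 15.1182.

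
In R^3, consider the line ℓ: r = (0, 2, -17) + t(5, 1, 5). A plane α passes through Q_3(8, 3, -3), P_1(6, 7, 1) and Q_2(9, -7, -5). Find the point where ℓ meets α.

Q_3P_1 = (-2, 4, 4), Q_3Q_2 = (1, -10, -2); a normal to α is Q_3P_1 × Q_3Q_2 = (32, 0, 16).
Using Q_3: α has equation 32x + 16z = 208.
Substitute r = (0, 2, -17) + t(5, 1, 5) into the plane: -272 + 240t = 208, so t = 2.
Intersection: (0, 2, -17) + 2·(5, 1, 5) = (10, 4, -7).

(10, 4, -7)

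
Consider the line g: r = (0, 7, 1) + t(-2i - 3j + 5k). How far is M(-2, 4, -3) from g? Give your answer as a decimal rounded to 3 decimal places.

5.264

Taking (0, 7, 1) on g with direction v = (-2, -3, 5): w = M − (0, 7, 1) = (-2, -3, -4), and w × v = (-27, 18, 0).
Distance = |w × v| / |v| = √1053 / √38 ≈ 5.264.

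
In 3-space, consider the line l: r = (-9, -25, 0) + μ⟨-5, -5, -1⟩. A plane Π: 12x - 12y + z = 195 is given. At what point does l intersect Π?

Substitute r = (-9, -25, 0) + t(-5, -5, -1) into the plane: 192 + (-1)t = 195, so t = -3.
Intersection: (-9, -25, 0) + (-3)·(-5, -5, -1) = (6, -10, 3).

(6, -10, 3)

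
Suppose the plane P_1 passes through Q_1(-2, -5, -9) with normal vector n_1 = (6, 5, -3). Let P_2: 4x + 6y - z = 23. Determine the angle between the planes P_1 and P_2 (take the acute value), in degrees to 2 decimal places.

P_1: n_1·r = n_1·Q_1 gives 6x + 5y - 3z = -10.
cos θ = |n₁·n₂| / (|n₁||n₂|) = |57| / (√70 · √53).
θ = arccos(0.93581) ≈ 20.64°.

20.64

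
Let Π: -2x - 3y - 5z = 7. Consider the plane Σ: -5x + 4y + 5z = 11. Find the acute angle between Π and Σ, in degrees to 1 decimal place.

cos θ = |n₁·n₂| / (|n₁||n₂|) = |-27| / (√38 · √66).
θ = arccos(0.53914) ≈ 57.4°.

57.4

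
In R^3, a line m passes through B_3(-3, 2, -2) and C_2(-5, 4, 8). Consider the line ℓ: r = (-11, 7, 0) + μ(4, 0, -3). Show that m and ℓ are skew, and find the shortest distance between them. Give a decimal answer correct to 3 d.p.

5.700

A direction vector for m is C_2 − B_3 = (-2, 2, 10).
Common perpendicular direction n = (-2, 2, 10) × (4, 0, -3) = (-6, 34, -8).
With w = (-11, 7, 0) − (-3, 2, -2) = (-8, 5, 2), w · n = 202.
Since n ≠ 0 the lines are not parallel, and w · n = 202 ≠ 0 so they do not intersect; hence they are skew.
Distance = |w · n| / |n| = |202| / √1256 ≈ 5.700.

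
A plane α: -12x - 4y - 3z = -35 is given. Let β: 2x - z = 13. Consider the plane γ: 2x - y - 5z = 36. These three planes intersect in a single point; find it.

Solving the 3×3 linear system -12x - 4y - 3z = -35, 2x - z = 13, 2x - y - 5z = 36 (e.g. by elimination or Cramer's rule, determinant = -14) gives (3, 5, -7).

(3, 5, -7)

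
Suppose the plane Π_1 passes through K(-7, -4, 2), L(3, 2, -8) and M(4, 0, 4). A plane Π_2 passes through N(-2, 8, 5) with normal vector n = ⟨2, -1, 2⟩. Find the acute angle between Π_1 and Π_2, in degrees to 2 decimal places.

64.79

KL = (10, 6, -10), KM = (11, 4, 2); a normal to Π_1 is KL × KM = (52, -130, -26).
Using K: Π_1 has equation 52x - 130y - 26z = 104.
Π_2: n·r = n·N gives 2x - y + 2z = -2.
cos θ = |n₁·n₂| / (|n₁||n₂|) = |182| / (√20280 · √9).
θ = arccos(0.42601) ≈ 64.79°.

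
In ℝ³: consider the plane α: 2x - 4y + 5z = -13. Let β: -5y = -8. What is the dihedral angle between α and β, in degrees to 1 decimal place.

cos θ = |n₁·n₂| / (|n₁||n₂|) = |20| / (√45 · √25).
θ = arccos(0.59628) ≈ 53.4°.

53.4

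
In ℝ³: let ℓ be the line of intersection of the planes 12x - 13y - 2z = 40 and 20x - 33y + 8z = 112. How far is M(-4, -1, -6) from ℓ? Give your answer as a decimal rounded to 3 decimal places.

6.420

Direction of ℓ: (12, -13, -2) × (20, -33, 8) = (-170, -136, -136).
A point on ℓ: solving the two plane equations with x = -1 gives (-1, -4, 0).
Taking (-1, -4, 0) on ℓ with direction v = (-170, -136, -136): w = M − (-1, -4, 0) = (-3, 3, -6), and w × v = (-1224, 612, 918).
Distance = |w × v| / |v| = √2715444 / √65892 ≈ 6.420.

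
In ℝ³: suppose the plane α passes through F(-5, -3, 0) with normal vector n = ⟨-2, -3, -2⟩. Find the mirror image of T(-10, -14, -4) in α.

(2, 4, 8)

α: n·r = n·F gives -2x - 3y - 2z = 19.
λ = (n·T − d)/|n|² = (70 − 19)/17 = 3.
Reflection = T − 2λn = (-10, -14, -4) − 6·(-2, -3, -2) = (2, 4, 8).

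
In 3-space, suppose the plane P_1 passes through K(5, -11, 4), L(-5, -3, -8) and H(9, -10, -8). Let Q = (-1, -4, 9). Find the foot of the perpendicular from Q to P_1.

(-3, -8, 8)

KL = (-10, 8, -12), KH = (4, 1, -12); a normal to P_1 is KL × KH = (-84, -168, -42).
Using K: P_1 has equation -84x - 168y - 42z = 1260.
Foot = Q − λn with λ = (n·Q − d)/|n|² = (378 − 1260)/37044 = -1/42.
Foot = (-1, -4, 9) − (-1/42)·(-84, -168, -42) = (-3, -8, 8).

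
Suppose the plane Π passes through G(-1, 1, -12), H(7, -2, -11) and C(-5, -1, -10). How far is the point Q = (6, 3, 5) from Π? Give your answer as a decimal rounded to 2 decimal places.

15.70

GH = (8, -3, 1), GC = (-4, -2, 2); a normal to Π is GH × GC = (-4, -20, -28).
Using G: Π has equation -4x - 20y - 28z = 320.
n·Q − d = (-4)·(6) + (-20)·(3) + (-28)·(5) − 320 = -544; |n| = √1200.
Distance = |-544| / √1200 = 544/√1200 ≈ 15.70.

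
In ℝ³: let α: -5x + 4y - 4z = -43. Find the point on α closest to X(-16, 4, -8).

Foot = X − λn with λ = (n·X − d)/|n|² = (128 − (-43))/57 = 3.
Foot = (-16, 4, -8) − 3·(-5, 4, -4) = (-1, -8, 4).

(-1, -8, 4)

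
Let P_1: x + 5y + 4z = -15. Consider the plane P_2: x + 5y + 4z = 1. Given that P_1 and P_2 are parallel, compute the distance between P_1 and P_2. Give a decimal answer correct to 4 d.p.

Same normal n = (1, 5, 4) with |n| = √42; distance = |-15 − 1| / |n| = 16/√42 ≈ 2.4689.

2.4689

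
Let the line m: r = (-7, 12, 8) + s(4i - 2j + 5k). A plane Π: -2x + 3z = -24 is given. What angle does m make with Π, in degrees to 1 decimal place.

16.8

sin θ = |n·v| / (|n||v|) = |7| / (√13 · √45) = 0.28941.
θ ≈ 16.8°.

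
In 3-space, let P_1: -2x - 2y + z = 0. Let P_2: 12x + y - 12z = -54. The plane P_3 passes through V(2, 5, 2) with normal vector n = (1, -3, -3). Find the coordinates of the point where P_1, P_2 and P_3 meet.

P_3: n·r = n·V gives x - 3y - 3z = -19.
Solving the 3×3 linear system -2x - 2y + z = 0, 12x + y - 12z = -54, x - 3y - 3z = -19 (e.g. by elimination or Cramer's rule, determinant = -7) gives (-7, 6, -2).

(-7, 6, -2)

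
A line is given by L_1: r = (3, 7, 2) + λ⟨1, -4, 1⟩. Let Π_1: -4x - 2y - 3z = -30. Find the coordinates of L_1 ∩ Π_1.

Substitute r = (3, 7, 2) + t(1, -4, 1) into the plane: -32 + 1t = -30, so t = 2.
Intersection: (3, 7, 2) + 2·(1, -4, 1) = (5, -1, 4).

(5, -1, 4)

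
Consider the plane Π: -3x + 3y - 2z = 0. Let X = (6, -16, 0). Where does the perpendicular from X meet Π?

(-3, -7, -6)

Foot = X − λn with λ = (n·X − d)/|n|² = (-66 − 0)/22 = -3.
Foot = (6, -16, 0) − (-3)·(-3, 3, -2) = (-3, -7, -6).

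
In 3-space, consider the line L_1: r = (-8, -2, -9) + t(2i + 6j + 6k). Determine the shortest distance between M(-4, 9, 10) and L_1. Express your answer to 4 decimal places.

5.7400

Taking (-8, -2, -9) on L_1 with direction v = (2, 6, 6): w = M − (-8, -2, -9) = (4, 11, 19), and w × v = (-48, 14, 2).
Distance = |w × v| / |v| = √2504 / √76 ≈ 5.7400.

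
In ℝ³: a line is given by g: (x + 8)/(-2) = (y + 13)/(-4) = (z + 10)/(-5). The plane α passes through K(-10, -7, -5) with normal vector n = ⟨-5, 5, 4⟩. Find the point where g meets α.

(-4, -5, 0)

g has direction (-2, -4, -5) through (-8, -13, -10).
α: n·r = n·K gives -5x + 5y + 4z = -5.
Substitute r = (-8, -13, -10) + t(-2, -4, -5) into the plane: -65 + (-30)t = -5, so t = -2.
Intersection: (-8, -13, -10) + (-2)·(-2, -4, -5) = (-4, -5, 0).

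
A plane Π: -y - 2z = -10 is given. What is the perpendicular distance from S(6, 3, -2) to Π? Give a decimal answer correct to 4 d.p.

4.9193

n·S − d = (0)·(6) + (-1)·(3) + (-2)·(-2) − (-10) = 11; |n| = √5.
Distance = |11| / √5 = 11/√5 ≈ 4.9193.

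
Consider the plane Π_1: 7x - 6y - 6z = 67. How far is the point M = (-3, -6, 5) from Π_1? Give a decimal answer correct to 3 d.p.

7.455

n·M − d = (7)·(-3) + (-6)·(-6) + (-6)·(5) − 67 = -82; |n| = √121.
Distance = |-82| / √121 = 82/√121 ≈ 7.455.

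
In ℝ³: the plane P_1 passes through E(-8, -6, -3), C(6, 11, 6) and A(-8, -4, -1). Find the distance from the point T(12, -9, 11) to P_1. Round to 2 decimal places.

EC = (14, 17, 9), EA = (0, 2, 2); a normal to P_1 is EC × EA = (16, -28, 28).
Using E: P_1 has equation 16x - 28y + 28z = -44.
n·T − d = (16)·(12) + (-28)·(-9) + (28)·(11) − (-44) = 796; |n| = √1824.
Distance = |796| / √1824 = 796/√1824 ≈ 18.64.

18.64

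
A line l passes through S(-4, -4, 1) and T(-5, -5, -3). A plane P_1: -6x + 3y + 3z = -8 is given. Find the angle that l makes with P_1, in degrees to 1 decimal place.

A direction vector for l is T − S = (-1, -1, -4).
sin θ = |n·v| / (|n||v|) = |-9| / (√54 · √18) = 0.28868.
θ ≈ 16.8°.

16.8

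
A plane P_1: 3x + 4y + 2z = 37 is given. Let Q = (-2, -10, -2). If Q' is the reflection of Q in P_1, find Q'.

(16, 14, 10)

λ = (n·Q − d)/|n|² = (-50 − 37)/29 = -3.
Reflection = Q − 2λn = (-2, -10, -2) − (-6)·(3, 4, 2) = (16, 14, 10).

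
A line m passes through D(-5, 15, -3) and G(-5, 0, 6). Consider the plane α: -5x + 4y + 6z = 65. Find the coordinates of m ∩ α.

A direction vector for m is G − D = (0, -15, 9).
Substitute r = (-5, 15, -3) + t(0, -15, 9) into the plane: 67 + (-6)t = 65, so t = 1/3.
Intersection: (-5, 15, -3) + (1/3)·(0, -15, 9) = (-5, 10, 0).

(-5, 10, 0)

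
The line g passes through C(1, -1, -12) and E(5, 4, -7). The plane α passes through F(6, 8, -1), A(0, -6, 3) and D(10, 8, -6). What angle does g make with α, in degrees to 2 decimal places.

A direction vector for g is E − C = (4, 5, 5).
FA = (-6, -14, 4), FD = (4, 0, -5); a normal to α is FA × FD = (70, -14, 56).
Using F: α has equation 70x - 14y + 56z = 252.
sin θ = |n·v| / (|n||v|) = |490| / (√8232 · √66) = 0.66477.
θ ≈ 41.66°.

41.66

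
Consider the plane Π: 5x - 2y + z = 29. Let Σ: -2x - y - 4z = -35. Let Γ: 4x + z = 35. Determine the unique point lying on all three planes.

Solving the 3×3 linear system 5x - 2y + z = 29, -2x - y - 4z = -35, 4x + z = 35 (e.g. by elimination or Cramer's rule, determinant = 27) gives (8, 7, 3).

(8, 7, 3)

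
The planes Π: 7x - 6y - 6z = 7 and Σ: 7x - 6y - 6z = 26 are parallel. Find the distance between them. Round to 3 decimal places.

Same normal n = (7, -6, -6) with |n| = √121; distance = |7 − 26| / |n| = 19/√121 ≈ 1.727.

1.727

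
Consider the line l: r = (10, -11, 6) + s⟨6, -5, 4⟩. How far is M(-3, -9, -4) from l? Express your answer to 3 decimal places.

Taking (10, -11, 6) on l with direction v = (6, -5, 4): w = M − (10, -11, 6) = (-13, 2, -10), and w × v = (-42, -8, 53).
Distance = |w × v| / |v| = √4637 / √77 ≈ 7.760.

7.760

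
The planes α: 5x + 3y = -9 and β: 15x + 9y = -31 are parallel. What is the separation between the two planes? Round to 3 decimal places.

0.229

Rescale β by 1/3: 5x + 3y = -31/3. Then distance = |-9 − (-31/3)| / √34 ≈ 0.229.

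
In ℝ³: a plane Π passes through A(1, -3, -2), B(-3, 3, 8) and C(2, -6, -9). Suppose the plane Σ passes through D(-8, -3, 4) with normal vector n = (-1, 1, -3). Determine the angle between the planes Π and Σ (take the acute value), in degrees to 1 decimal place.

71.2

AB = (-4, 6, 10), AC = (1, -3, -7); a normal to Π is AB × AC = (-12, -18, 6).
Using A: Π has equation -12x - 18y + 6z = 30.
Σ: n·r = n·D gives -x + y - 3z = -7.
cos θ = |n₁·n₂| / (|n₁||n₂|) = |-24| / (√504 · √11).
θ = arccos(0.32233) ≈ 71.2°.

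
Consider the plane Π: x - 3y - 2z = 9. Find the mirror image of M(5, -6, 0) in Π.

(3, 0, 4)

λ = (n·M − d)/|n|² = (23 − 9)/14 = 1.
Reflection = M − 2λn = (5, -6, 0) − 2·(1, -3, -2) = (3, 0, 4).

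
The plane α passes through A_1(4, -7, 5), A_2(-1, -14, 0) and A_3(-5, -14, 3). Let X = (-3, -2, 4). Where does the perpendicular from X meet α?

(0, -7, 8)

A_1A_2 = (-5, -7, -5), A_1A_3 = (-9, -7, -2); a normal to α is A_1A_2 × A_1A_3 = (-21, 35, -28).
Using A_1: α has equation -21x + 35y - 28z = -469.
Foot = X − λn with λ = (n·X − d)/|n|² = (-119 − (-469))/2450 = 1/7.
Foot = (-3, -2, 4) − (1/7)·(-21, 35, -28) = (0, -7, 8).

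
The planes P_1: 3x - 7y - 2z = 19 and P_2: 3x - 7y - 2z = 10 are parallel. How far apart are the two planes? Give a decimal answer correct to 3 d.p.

1.143

Same normal n = (3, -7, -2) with |n| = √62; distance = |19 − 10| / |n| = 9/√62 ≈ 1.143.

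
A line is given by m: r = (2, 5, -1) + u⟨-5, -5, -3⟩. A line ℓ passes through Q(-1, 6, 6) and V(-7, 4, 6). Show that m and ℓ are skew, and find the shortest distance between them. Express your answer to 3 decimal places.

A direction vector for ℓ is V − Q = (-6, -2, 0).
Common perpendicular direction n = (-5, -5, -3) × (-6, -2, 0) = (-6, 18, -20).
With w = (-1, 6, 6) − (2, 5, -1) = (-3, 1, 7), w · n = -104.
Since n ≠ 0 the lines are not parallel, and w · n = -104 ≠ 0 so they do not intersect; hence they are skew.
Distance = |w · n| / |n| = |-104| / √760 ≈ 3.772.

3.772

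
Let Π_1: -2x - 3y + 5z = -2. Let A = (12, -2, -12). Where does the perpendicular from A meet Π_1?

Foot = A − λn with λ = (n·A − d)/|n|² = (-78 − (-2))/38 = -2.
Foot = (12, -2, -12) − (-2)·(-2, -3, 5) = (8, -8, -2).

(8, -8, -2)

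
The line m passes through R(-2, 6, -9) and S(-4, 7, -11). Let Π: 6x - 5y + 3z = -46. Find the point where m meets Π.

(0, 5, -7)

A direction vector for m is S − R = (-2, 1, -2).
Substitute r = (-2, 6, -9) + t(-2, 1, -2) into the plane: -69 + (-23)t = -46, so t = -1.
Intersection: (-2, 6, -9) + (-1)·(-2, 1, -2) = (0, 5, -7).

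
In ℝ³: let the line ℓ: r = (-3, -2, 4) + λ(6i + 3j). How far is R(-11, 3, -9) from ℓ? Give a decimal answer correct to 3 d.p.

15.291

Taking (-3, -2, 4) on ℓ with direction v = (6, 3, 0): w = R − (-3, -2, 4) = (-8, 5, -13), and w × v = (39, -78, -54).
Distance = |w × v| / |v| = √10521 / √45 ≈ 15.291.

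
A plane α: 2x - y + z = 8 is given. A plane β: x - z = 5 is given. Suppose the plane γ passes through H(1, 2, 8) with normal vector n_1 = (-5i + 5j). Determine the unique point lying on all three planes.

γ: n_1·r = n_1·H gives -5x + 5y = 5.
Solving the 3×3 linear system 2x - y + z = 8, x - z = 5, -5x + 5y = 5 (e.g. by elimination or Cramer's rule, determinant = 10) gives (7, 8, 2).

(7, 8, 2)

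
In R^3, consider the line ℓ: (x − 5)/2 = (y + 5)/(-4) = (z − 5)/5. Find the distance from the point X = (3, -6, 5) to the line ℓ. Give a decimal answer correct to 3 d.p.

ℓ has direction (2, -4, 5) through (5, -5, 5).
Taking (5, -5, 5) on ℓ with direction v = (2, -4, 5): w = X − (5, -5, 5) = (-2, -1, 0), and w × v = (-5, 10, 10).
Distance = |w × v| / |v| = √225 / √45 ≈ 2.236.

2.236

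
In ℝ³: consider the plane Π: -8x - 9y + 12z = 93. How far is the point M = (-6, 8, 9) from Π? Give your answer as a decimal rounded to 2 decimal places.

0.53

n·M − d = (-8)·(-6) + (-9)·(8) + (12)·(9) − 93 = -9; |n| = √289.
Distance = |-9| / √289 = 9/√289 ≈ 0.53.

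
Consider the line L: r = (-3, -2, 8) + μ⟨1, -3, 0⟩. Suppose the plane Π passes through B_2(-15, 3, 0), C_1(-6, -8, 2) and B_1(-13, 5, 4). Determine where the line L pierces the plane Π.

B_2C_1 = (9, -11, 2), B_2B_1 = (2, 2, 4); a normal to Π is B_2C_1 × B_2B_1 = (-48, -32, 40).
Using B_2: Π has equation -48x - 32y + 40z = 624.
Substitute r = (-3, -2, 8) + t(1, -3, 0) into the plane: 528 + 48t = 624, so t = 2.
Intersection: (-3, -2, 8) + 2·(1, -3, 0) = (-1, -8, 8).

(-1, -8, 8)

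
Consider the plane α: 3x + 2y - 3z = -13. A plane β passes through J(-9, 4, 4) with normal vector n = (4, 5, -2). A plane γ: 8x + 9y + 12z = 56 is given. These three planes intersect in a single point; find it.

(7, -8, 6)

β: n·r = n·J gives 4x + 5y - 2z = -24.
Solving the 3×3 linear system 3x + 2y - 3z = -13, 4x + 5y - 2z = -24, 8x + 9y + 12z = 56 (e.g. by elimination or Cramer's rule, determinant = 118) gives (7, -8, 6).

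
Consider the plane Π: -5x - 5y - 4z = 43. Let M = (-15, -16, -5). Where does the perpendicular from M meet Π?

(-5, -6, 3)

Foot = M − λn with λ = (n·M − d)/|n|² = (175 − 43)/66 = 2.
Foot = (-15, -16, -5) − 2·(-5, -5, -4) = (-5, -6, 3).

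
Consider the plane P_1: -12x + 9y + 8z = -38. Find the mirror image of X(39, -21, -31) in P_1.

(-33, 33, 17)

λ = (n·X − d)/|n|² = (-905 − (-38))/289 = -3.
Reflection = X − 2λn = (39, -21, -31) − (-6)·(-12, 9, 8) = (-33, 33, 17).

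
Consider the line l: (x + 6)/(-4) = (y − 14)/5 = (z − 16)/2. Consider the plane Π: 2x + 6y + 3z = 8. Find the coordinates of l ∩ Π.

(10, -6, 8)

l has direction (-4, 5, 2) through (-6, 14, 16).
Substitute r = (-6, 14, 16) + t(-4, 5, 2) into the plane: 120 + 28t = 8, so t = -4.
Intersection: (-6, 14, 16) + (-4)·(-4, 5, 2) = (10, -6, 8).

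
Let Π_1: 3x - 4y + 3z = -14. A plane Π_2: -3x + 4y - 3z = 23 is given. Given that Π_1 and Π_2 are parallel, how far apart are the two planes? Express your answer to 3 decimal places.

1.543

Rescale Π_2 by 1/(-1): 3x - 4y + 3z = -23. Then distance = |-14 − (-23)| / √34 ≈ 1.543.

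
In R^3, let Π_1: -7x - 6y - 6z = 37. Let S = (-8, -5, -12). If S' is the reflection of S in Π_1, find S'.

(6, 7, 0)

λ = (n·S − d)/|n|² = (158 − 37)/121 = 1.
Reflection = S − 2λn = (-8, -5, -12) − 2·(-7, -6, -6) = (6, 7, 0).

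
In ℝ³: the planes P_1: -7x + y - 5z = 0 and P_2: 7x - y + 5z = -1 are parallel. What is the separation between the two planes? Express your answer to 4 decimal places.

0.1155

Rescale P_2 by 1/(-1): -7x + y - 5z = 1. Then distance = |0 − 1| / √75 ≈ 0.1155.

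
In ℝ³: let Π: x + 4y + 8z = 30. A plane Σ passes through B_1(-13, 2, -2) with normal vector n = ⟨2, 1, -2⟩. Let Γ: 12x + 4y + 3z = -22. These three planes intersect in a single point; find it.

Σ: n·r = n·B_1 gives 2x + y - 2z = -20.
Solving the 3×3 linear system x + 4y + 8z = 30, 2x + y - 2z = -20, 12x + 4y + 3z = -22 (e.g. by elimination or Cramer's rule, determinant = -141) gives (-2, -4, 6).

(-2, -4, 6)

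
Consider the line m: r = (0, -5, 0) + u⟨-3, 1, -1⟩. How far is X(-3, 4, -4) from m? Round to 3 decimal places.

Taking (0, -5, 0) on m with direction v = (-3, 1, -1): w = X − (0, -5, 0) = (-3, 9, -4), and w × v = (-5, 9, 24).
Distance = |w × v| / |v| = √682 / √11 ≈ 7.874.

7.874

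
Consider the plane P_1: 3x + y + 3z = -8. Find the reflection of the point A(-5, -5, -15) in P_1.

(13, 1, 3)

λ = (n·A − d)/|n|² = (-65 − (-8))/19 = -3.
Reflection = A − 2λn = (-5, -5, -15) − (-6)·(3, 1, 3) = (13, 1, 3).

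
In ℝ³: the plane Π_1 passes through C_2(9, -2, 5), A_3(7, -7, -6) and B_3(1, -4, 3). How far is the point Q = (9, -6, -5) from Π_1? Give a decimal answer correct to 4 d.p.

0.2604

C_2A_3 = (-2, -5, -11), C_2B_3 = (-8, -2, -2); a normal to Π_1 is C_2A_3 × C_2B_3 = (-12, 84, -36).
Using C_2: Π_1 has equation -12x + 84y - 36z = -456.
n·Q − d = (-12)·(9) + (84)·(-6) + (-36)·(-5) − (-456) = 24; |n| = √8496.
Distance = |24| / √8496 = 24/√8496 ≈ 0.2604.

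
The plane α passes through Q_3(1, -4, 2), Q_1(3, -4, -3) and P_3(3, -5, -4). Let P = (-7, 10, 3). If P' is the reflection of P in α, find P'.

Q_3Q_1 = (2, 0, -5), Q_3P_3 = (2, -1, -6); a normal to α is Q_3Q_1 × Q_3P_3 = (-5, 2, -2).
Using Q_3: α has equation -5x + 2y - 2z = -17.
λ = (n·P − d)/|n|² = (49 − (-17))/33 = 2.
Reflection = P − 2λn = (-7, 10, 3) − 4·(-5, 2, -2) = (13, 2, 11).

(13, 2, 11)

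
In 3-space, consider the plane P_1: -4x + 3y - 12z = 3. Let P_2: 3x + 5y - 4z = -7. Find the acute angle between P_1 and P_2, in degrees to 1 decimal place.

56.3

cos θ = |n₁·n₂| / (|n₁||n₂|) = |51| / (√169 · √50).
θ = arccos(0.55481) ≈ 56.3°.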